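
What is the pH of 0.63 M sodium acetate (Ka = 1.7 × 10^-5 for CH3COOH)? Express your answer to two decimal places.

CH3COO- is the conjugate base of the weak acid CH3COOH.
Kb = Kw/Ka = 1.0×10^-14 / 1.7 × 10^-5 = 5.88 × 10^-10
Let x = [OH-] at equilibrium. Kb = x²/(0.63 − x).
Since Kb ≪ C₀, x ≈ √(Kb·C₀) = 1.92 × 10^-5 M.
(x/C₀ = 0.0031% < 5%, so the approximation holds.)
pOH = 4.72, so pH = 14.00 − pOH = 9.28

pH = 9.28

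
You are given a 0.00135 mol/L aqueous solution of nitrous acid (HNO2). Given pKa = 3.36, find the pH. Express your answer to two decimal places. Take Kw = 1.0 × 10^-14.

HNO2 ⇌ NO2- + H+
Ka = 10^(−3.36) = 4.37 × 10^-4
From the ICE table, Ka = [H+]²/(0.00135 − [H+]) = 4.37 × 10^-4.
The 5% rule fails; solving [H+]² + Ka·[H+] − Ka·C₀ = 0 exactly:
[H+] = [−0.000437 + √(0.000437² + 2.36e-06)]/2 = 5.80 × 10^-4 M
pH = −log[H+] = −log(5.80 × 10^-4) = 3.24

pH = 3.24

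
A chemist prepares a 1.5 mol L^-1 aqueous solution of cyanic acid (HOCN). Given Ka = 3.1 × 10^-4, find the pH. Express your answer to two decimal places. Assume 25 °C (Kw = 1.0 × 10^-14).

pH = 1.67

HOCN ⇌ OCN- + H+
From the ICE table, Ka = [H+]²/(1.5 − [H+]) = 3.1 × 10^-4.
Assume [H+] ≪ 1.5: [H+] ≈ √(3.1 × 10^-4 × 1.5) = 2.16 × 10^-2 M
Check: 1.4% ionized — well under 5%, approximation valid.
pH = −log[H+] = −log(2.16 × 10^-2) = 1.67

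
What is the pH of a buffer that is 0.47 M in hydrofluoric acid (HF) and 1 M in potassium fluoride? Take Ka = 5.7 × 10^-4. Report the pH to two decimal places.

pKa = −log(5.7 × 10^-4) = 3.244
Using pH = pKa + log([base]/[acid]) with [base]/[acid] = 1/0.47:
pH = 3.244 + (+0.328) = 3.57

pH = 3.57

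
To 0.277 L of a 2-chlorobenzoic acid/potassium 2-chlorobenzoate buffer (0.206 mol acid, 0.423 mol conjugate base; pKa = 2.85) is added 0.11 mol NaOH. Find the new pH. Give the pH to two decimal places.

After neutralization: n(ClC6H4COOH) = 0.096 mol, n(ClC6H4COO-) = 0.533 mol.
pH = pKa + log(n_ClC6H4COO-/n_ClC6H4COOH) = 2.85 + log(0.533/0.096) = 2.85 + (+0.744)

pH = 3.59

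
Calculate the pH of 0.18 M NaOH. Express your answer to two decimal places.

NaOH is a strong base; [OH-] = 0.18 M.
pOH = -log(0.18) = 0.74
pH = 14.00 - 0.74 = 13.26

pH = 13.26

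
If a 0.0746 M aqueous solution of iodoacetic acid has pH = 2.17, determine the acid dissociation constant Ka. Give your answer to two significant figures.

[H+] = 10^(-2.17) = 6.76 × 10^-3 M
At equilibrium [HA] = 0.0746 − 6.76 × 10^-3 = 6.78 × 10^-2 M
Ka = [H+][A-]/[HA] = (6.76 × 10^-3)² / 6.78 × 10^-2 = 6.7 × 10^-4

Ka = 6.7 × 10^-4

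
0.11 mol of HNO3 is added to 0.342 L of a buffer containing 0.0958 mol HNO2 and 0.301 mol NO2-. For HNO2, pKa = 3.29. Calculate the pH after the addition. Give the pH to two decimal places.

pH = 3.26

Added H+ converts NO2- to HNO2: HNO2 → 0.206 mol, NO2- → 0.191 mol.
pH = pKa + log(n_NO2-/n_HNO2) = 3.29 + log(0.191/0.206) = 3.29 + (-0.033)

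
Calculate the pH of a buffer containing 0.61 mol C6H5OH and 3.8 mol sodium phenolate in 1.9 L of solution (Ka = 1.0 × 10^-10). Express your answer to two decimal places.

pH = 10.79

pKa = −log(1.0 × 10^-10) = 10.000
Henderson–Hasselbalch: pH = pKa + log([C6H5O-]/[C6H5OH]) = 10.000 + log(3.8/0.61)
pH = 10.000 + (+0.794) = 10.79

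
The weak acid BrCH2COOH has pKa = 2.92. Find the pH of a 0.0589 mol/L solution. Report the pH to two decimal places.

pH = 2.11

BrCH2COOH ⇌ BrCH2COO- + H+
Ka = 10^(−2.92) = 1.20 × 10^-3
From the ICE table, Ka = [H+]²/(0.0589 − [H+]) = 1.20 × 10^-3.
[H+] is not negligible relative to C₀; solve [H+]² + 0.0012·[H+] − 7.07e-05 = 0.
[H+] = [−0.0012 + √(0.0012² + 0.000283)]/2 = 7.83 × 10^-3 M
pH = −log[H+] = −log(7.83 × 10^-3) = 2.11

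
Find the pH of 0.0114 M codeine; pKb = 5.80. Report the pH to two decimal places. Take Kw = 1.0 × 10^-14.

pH = 10.13

C18H21NO3 + H2O ⇌ C18H22NO3+ + OH-
Kb = 10^(−5.80) = 1.58 × 10^-6
From the ICE table, Kb = [OH-]²/(0.0114 − [OH-]) = 1.58 × 10^-6.
Neglecting [OH-] in the denominator: [OH-] = √(1.58 × 10^-6 × 0.0114) = 1.34 × 10^-4 M
pOH = −log(1.34 × 10^-4) = 3.87; pH = 14.00 − 3.87 = 10.13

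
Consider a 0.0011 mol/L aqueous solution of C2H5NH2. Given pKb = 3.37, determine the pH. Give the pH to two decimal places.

C2H5NH2 + H2O ⇌ C2H5NH3+ + OH-
Kb = 10^(−3.37) = 4.27 × 10^-4
From the ICE table, Kb = x²/(0.0011 − x) = 4.27 × 10^-4.
Here C₀/Kb ≈ 2.58, so the small-x approximation fails. Use the quadratic:
x = (−Kb + √(Kb² + 4·Kb·C₀))/2 = 5.04 × 10^-4 M
pOH = 3.30, so pH = 14.00 − pOH = 10.70

pH = 10.70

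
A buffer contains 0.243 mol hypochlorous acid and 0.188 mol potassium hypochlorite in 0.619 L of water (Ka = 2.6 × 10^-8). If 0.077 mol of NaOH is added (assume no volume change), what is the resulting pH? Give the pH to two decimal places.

After neutralization: n(HOCl) = 0.166 mol, n(OCl-) = 0.265 mol.
pKa = −log(2.6 × 10^-8) = 7.585
pH = pKa + log(n_OCl-/n_HOCl) = 7.585 + log(0.265/0.166) = 7.585 + (+0.203)

pH = 7.79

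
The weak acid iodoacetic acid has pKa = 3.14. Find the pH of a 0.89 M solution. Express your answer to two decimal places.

pH = 1.60

ICH2COOH ⇌ ICH2COO- + H+
Ka = 10^(−3.14) = 7.24 × 10^-4
From the ICE table, Ka = [H+]²/(0.89 − [H+]) = 7.24 × 10^-4.
Since Ka ≪ C₀, [H+] ≈ √(Ka·C₀) = 2.54 × 10^-2 M.
pH = −log[H+] = −log(2.54 × 10^-2) = 1.60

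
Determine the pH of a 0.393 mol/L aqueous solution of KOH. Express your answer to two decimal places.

KOH is a strong base; [OH-] = 0.393 M.
pOH = -log(0.393) = 0.41
pH = 14.00 - 0.41 = 13.59

pH = 13.59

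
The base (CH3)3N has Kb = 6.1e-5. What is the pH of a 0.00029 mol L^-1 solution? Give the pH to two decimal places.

pH = 10.03

(CH3)3N + H2O ⇌ (CH3)3NH+ + OH-
From the ICE table, Kb = x²/(0.00029 − x) = 6.1 × 10^-5.
The 5% rule fails; solving x² + Kb·x − Kb·C₀ = 0 exactly:
x = (−Kb + √(Kb² + 4·Kb·C₀))/2 = 1.06 × 10^-4 M
pOH = −log(1.06 × 10^-4) = 3.97; pH = 14.00 − 3.97 = 10.03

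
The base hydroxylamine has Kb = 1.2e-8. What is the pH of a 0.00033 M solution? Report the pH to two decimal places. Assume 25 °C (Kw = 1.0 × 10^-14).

pH = 8.30

NH2OH + H2O ⇌ NH3OH+ + OH-
Kb = x²/(0.00033 − x) = 1.2 × 10^-8
Neglecting x in the denominator: x = √(1.2 × 10^-8 × 0.00033) = 1.99 × 10^-6 M
pOH = 5.70, so pH = 14.00 − pOH = 8.30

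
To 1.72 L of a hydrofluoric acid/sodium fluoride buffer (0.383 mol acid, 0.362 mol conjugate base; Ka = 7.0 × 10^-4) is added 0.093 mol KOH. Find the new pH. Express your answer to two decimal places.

OH- converts HF to F-: HF → 0.29 mol, F- → 0.455 mol.
pKa = −log(7.0 × 10^-4) = 3.155
pH = pKa + log(n_F-/n_HF) = 3.155 + log(0.455/0.29) = 3.155 + (+0.196)

pH = 3.35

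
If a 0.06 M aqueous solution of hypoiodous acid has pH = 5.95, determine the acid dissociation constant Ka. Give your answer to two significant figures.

[H+] = 10^(-5.95) = 1.12 × 10^-6 M
At equilibrium [HA] = 0.06 − 1.12 × 10^-6 = 6.00 × 10^-2 M
Ka = [H+][A-]/[HA] = (1.12 × 10^-6)² / 6.00 × 10^-2 = 2.1 × 10^-11

Ka = 2.1 × 10^-11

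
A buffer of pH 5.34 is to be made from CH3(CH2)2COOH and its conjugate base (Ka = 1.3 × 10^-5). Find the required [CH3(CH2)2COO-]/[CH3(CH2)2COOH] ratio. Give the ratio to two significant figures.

pKa = -log(1.3 × 10^-5) = 4.886
pH = pKa + log(r) ⇒ log(r) = 5.34 − 4.886 = +0.454
r = [CH3(CH2)2COO-]/[CH3(CH2)2COOH] = 10^(+0.454) = 2.84

ratio = 2.8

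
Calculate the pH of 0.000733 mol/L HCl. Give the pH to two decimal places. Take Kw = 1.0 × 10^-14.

pH = 3.13

HCl is a strong acid and dissociates completely, so [H+] = 0.000733 M.
pH = -log(0.000733) = 3.13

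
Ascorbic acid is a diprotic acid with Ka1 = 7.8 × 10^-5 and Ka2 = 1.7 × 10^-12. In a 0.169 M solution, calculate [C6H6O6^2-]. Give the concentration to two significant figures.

1.7 × 10^-12 M

First ionization gives [H+] ≈ [HC6H6O6-] = 3.63 × 10^-3 M.
Second step: Ka2 = [H+][C6H6O6^2-]/[HC6H6O6-] ≈ [C6H6O6^2-] (since [H+] ≈ [HC6H6O6-]).
So [C6H6O6^2-] ≈ Ka2.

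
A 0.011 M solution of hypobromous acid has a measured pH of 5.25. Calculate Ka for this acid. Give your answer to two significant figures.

[H+] = 10^(-5.25) = 5.62 × 10^-6 M
At equilibrium [HA] = 0.011 − 5.62 × 10^-6 = 1.10 × 10^-2 M
Ka = [H+][A-]/[HA] = (5.62 × 10^-6)² / 1.10 × 10^-2 = 2.9 × 10^-9

Ka = 2.9 × 10^-9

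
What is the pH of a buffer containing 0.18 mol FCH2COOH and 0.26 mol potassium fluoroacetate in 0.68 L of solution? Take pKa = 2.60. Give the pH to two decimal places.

pH = 2.76

Henderson–Hasselbalch: pH = pKa + log([FCH2COO-]/[FCH2COOH]) = 2.60 + log(0.26/0.18)
pH = 2.60 + (+0.160) = 2.76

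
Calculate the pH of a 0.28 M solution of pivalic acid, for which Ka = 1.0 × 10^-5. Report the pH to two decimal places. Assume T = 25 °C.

(CH3)3CCOOH ⇌ (CH3)3CCOO- + H+
From the ICE table, Ka = [H+]²/(0.28 − [H+]) = 1.0 × 10^-5.
Neglecting [H+] in the denominator: [H+] = √(1.0 × 10^-5 × 0.28) = 1.67 × 10^-3 M
Check: 0.6% ionized — well under 5%, approximation valid.
pH = −log[H+] = −log(1.67 × 10^-3) = 2.78

pH = 2.78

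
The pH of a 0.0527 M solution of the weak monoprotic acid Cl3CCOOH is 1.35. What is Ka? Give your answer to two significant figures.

Ka = 2.5 × 10^-1

[H+] = 10^(-1.35) = 4.47 × 10^-2 M
At equilibrium [HA] = 0.0527 − 4.47 × 10^-2 = 8.00 × 10^-3 M
Ka = [H+][A-]/[HA] = (4.47 × 10^-2)² / 8.00 × 10^-3 = 2.5 × 10^-1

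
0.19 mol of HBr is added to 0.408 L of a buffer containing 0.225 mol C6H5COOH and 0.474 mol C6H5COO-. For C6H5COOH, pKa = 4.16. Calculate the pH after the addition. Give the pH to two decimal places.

Added H+ converts C6H5COO- to C6H5COOH: C6H5COOH → 0.415 mol, C6H5COO- → 0.284 mol.
pH = pKa + log([A⁻]/[HA]) = 4.16 + log(0.284/0.415) = 4.16 -0.165

pH = 4.00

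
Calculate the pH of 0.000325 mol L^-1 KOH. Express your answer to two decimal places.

pH = 10.51

KOH is a strong base; [OH-] = 0.000325 M.
pOH = -log(0.000325) = 3.49
pH = 14.00 - 3.49 = 10.51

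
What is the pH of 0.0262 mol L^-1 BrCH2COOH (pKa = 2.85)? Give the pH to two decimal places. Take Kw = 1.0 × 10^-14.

pH = 2.27

BrCH2COOH ⇌ BrCH2COO- + H+
Ka = 10^(−2.85) = 1.41 × 10^-3
From the ICE table, Ka = [H+]²/(0.0262 − [H+]) = 1.41 × 10^-3.
Here C₀/Ka ≈ 18.6, so the small-[H+] approximation fails. Use the quadratic:
[H+] = (−Ka + √(Ka² + 4·Ka·C₀))/2 = 5.41 × 10^-3 M
pH = −log[H+] = −log(5.41 × 10^-3) = 2.27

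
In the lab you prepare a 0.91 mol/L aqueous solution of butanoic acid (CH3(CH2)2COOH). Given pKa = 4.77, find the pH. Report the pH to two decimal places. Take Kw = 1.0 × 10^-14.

CH3(CH2)2COOH ⇌ CH3(CH2)2COO- + H+
Ka = 10^(−4.77) = 1.70 × 10^-5
Ka = [H+]²/(0.91 − [H+]) = 1.70 × 10^-5
Since Ka ≪ C₀, [H+] ≈ √(Ka·C₀) = 3.93 × 10^-3 M.
([H+]/C₀ = 0.43% < 5%, so the approximation holds.)
pH = −log(3.93 × 10^-3) = 2.41

pH = 2.41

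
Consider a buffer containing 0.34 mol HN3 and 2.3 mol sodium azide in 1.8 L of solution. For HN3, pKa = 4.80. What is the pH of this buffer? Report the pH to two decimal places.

pH = 5.63

Using pH = pKa + log([base]/[acid]) with [base]/[acid] = 2.3/0.34:
pH = 4.80 + (+0.830) = 5.63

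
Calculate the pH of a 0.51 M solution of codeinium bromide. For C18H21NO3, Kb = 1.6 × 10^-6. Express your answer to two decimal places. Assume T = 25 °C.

pH = 4.25

C18H22NO3+ is the conjugate acid of the weak base C18H21NO3.
Ka = Kw/Kb = 1.0×10^-14 / 1.6 × 10^-6 = 6.25 × 10^-9
Let x = [H+] at equilibrium. Ka = x²/(0.51 − x).
Neglecting x in the denominator: x = √(6.25 × 10^-9 × 0.51) = 5.65 × 10^-5 M
Check: 0.011% ionized — well under 5%, approximation valid.
pH = −log[H+] = −log(5.65 × 10^-5) = 4.25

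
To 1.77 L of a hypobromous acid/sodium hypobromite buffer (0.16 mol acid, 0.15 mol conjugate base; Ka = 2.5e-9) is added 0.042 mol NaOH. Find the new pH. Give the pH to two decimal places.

pH = 8.81

OH- converts HOBr to OBr-: HOBr → 0.118 mol, OBr- → 0.192 mol.
pKa = −log(2.5 × 10^-9) = 8.602
pH = pKa + log(n_OBr-/n_HOBr) = 8.602 + log(0.192/0.118) = 8.602 + (+0.211)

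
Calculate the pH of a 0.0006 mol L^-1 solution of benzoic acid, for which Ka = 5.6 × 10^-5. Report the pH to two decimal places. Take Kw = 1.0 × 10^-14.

C6H5COOH ⇌ C6H5COO- + H+
From the ICE table, Ka = [H+]²/(0.0006 − [H+]) = 5.6 × 10^-5.
The 5% rule fails; solving [H+]² + Ka·[H+] − Ka·C₀ = 0 exactly:
[H+] = (−Ka + √(Ka² + 4·Ka·C₀))/2 = 1.57 × 10^-4 M
pH = −log[H+] = −log(1.57 × 10^-4) = 3.80

pH = 3.80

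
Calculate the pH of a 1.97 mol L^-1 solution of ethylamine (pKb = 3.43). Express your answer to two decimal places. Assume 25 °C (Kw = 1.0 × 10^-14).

pH = 12.43

C2H5NH2 + H2O ⇌ C2H5NH3+ + OH-
Kb = 10^(−3.43) = 3.72 × 10^-4
From the ICE table, Kb = x²/(1.97 − x) = 3.72 × 10^-4.
Neglecting x in the denominator: x = √(3.72 × 10^-4 × 1.97) = 2.71 × 10^-2 M
Check: 1.4% ionized — well under 5%, approximation valid.
pOH = −log(2.71 × 10^-2) = 1.57; pH = 14.00 − 1.57 = 12.43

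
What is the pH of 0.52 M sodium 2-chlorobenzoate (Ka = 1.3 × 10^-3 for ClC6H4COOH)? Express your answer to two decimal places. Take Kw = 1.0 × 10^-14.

ClC6H4COO- is the conjugate base of the weak acid ClC6H4COOH.
Kb = Kw/Ka = 1.0×10^-14 / 1.3 × 10^-3 = 7.69 × 10^-12
From the ICE table, Kb = x²/(0.52 − x) = 7.69 × 10^-12.
Assume x ≪ 0.52: x ≈ √(7.69 × 10^-12 × 0.52) = 2.00 × 10^-6 M
Check: 0.00038% ionized — well under 5%, approximation valid.
pOH = −log(2.00 × 10^-6) = 5.70; pH = 14.00 − 5.70 = 8.30

pH = 8.30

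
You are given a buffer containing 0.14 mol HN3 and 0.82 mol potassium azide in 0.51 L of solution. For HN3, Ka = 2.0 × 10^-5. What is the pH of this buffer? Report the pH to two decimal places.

pKa = −log(2.0 × 10^-5) = 4.699
Henderson–Hasselbalch: pH = pKa + log([N3-]/[HN3]) = 4.699 + log(0.82/0.14)
pH = 4.699 + (+0.768) = 5.47

pH = 5.47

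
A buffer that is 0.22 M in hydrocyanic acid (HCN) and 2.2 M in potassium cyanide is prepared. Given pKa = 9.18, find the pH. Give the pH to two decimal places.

Using pH = pKa + log([base]/[acid]) with [base]/[acid] = 2.2/0.22:
pH = 9.18 + (+1.000) = 10.18

pH = 10.18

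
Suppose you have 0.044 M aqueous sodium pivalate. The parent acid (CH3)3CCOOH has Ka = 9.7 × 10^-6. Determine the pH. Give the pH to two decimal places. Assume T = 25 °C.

pH = 8.83

(CH3)3CCOO- is the conjugate base of the weak acid (CH3)3CCOOH.
Kb = Kw/Ka = 1.0×10^-14 / 9.7 × 10^-6 = 1.03 × 10^-9
From the ICE table, Kb = [OH-]²/(0.044 − [OH-]) = 1.03 × 10^-9.
Neglecting [OH-] in the denominator: [OH-] = √(1.03 × 10^-9 × 0.044) = 6.73 × 10^-6 M
pOH = −log(6.73 × 10^-6) = 5.17; pH = 14.00 − 5.17 = 8.83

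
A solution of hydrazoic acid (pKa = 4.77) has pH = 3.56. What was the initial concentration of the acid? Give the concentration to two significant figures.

C₀ = 4.7 × 10^-3 M

[H+] = 10^(-3.56) = 2.75 × 10^-4 M = x
Ka = 10^(−4.77) = 1.70 × 10^-5
Ka = x²/(C₀ − x) ⇒ C₀ = x + x²/Ka
C₀ = 2.75 × 10^-4 + (2.75 × 10^-4)²/(1.70 × 10^-5) = 4.72 × 10^-3 M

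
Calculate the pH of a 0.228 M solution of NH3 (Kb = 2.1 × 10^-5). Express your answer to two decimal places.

NH3 + H2O ⇌ NH4+ + OH-
Kb = [OH-]²/(0.228 − [OH-]) = 2.1 × 10^-5
Neglecting [OH-] in the denominator: [OH-] = √(2.1 × 10^-5 × 0.228) = 2.19 × 10^-3 M
pOH = 2.66, so pH = 14.00 − pOH = 11.34

pH = 11.34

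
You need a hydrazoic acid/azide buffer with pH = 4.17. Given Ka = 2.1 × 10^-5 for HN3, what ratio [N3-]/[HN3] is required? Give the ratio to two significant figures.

ratio = 0.31

pKa = -log(2.1 × 10^-5) = 4.678
pH = pKa + log(r) ⇒ log(r) = 4.17 − 4.678 = -0.508
r = [N3-]/[HN3] = 10^(-0.508) = 0.31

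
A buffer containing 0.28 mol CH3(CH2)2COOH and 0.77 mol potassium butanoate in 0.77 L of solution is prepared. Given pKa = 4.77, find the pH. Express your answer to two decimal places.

Using pH = pKa + log([base]/[acid]) with [base]/[acid] = 0.77/0.28:
pH = 4.77 + (+0.439) = 5.21

pH = 5.21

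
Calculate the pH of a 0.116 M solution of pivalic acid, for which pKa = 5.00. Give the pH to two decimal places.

pH = 2.97

(CH3)3CCOOH ⇌ (CH3)3CCOO- + H+
Ka = 10^(−5.00) = 1.00 × 10^-5
From the ICE table, Ka = x²/(0.116 − x) = 1.00 × 10^-5.
Assume x ≪ 0.116: x ≈ √(1.00 × 10^-5 × 0.116) = 1.08 × 10^-3 M
(x/C₀ = 0.93% < 5%, so the approximation holds.)
pH = −log[H+] = −log(1.08 × 10^-3) = 2.97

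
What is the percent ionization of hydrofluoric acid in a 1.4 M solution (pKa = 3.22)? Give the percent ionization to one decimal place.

HF ⇌ F- + H+; let x = [H+] at equilibrium.
Ka = 10^(−3.22) = 6.03 × 10^-4
x ≈ √(Ka·C₀) = √(6.03 × 10^-4 × 1.4) = 2.91 × 10^-2 M
Fraction ionized = 2.91 × 10^-2 / 1.4 = 0.0208 → 2.1%

2.1%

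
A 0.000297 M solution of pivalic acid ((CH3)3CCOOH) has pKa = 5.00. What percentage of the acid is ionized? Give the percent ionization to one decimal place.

16.7%

(CH3)3CCOOH ⇌ (CH3)3CCOO- + H+; let x = [H+] at equilibrium.
Ka = 10^(−5.00) = 1.00 × 10^-5
Solve x² + 1e-05x − 2.97e-09 = 0 → x = 4.97 × 10^-5 M
% ionization = x/C₀ × 100% = 4.97 × 10^-5/0.000297 × 100% = 16.7%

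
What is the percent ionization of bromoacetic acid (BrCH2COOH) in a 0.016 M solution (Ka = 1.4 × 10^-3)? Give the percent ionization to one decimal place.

25.5%

BrCH2COOH ⇌ BrCH2COO- + H+; let x = [H+] at equilibrium.
Solve x² + 0.0014x − 2.24e-05 = 0 → x = 4.08 × 10^-3 M
% ionization = x/C₀ × 100% = 4.08 × 10^-3/0.016 × 100% = 25.5%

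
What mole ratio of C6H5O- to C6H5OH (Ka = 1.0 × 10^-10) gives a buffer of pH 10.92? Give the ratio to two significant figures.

ratio = 8.3

pKa = -log(1.0 × 10^-10) = 10.000
pH = pKa + log(r) ⇒ log(r) = 10.92 − 10.000 = +0.920
r = [C6H5O-]/[C6H5OH] = 10^(+0.920) = 8.32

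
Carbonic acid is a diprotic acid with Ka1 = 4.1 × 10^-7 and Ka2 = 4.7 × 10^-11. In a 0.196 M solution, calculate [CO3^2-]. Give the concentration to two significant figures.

First ionization gives [H+] ≈ [HCO3-] = 2.83 × 10^-4 M.
Second step: Ka2 = [H+][CO3^2-]/[HCO3-] ≈ [CO3^2-] (since [H+] ≈ [HCO3-]).
So [CO3^2-] ≈ Ka2.

4.7 × 10^-11 M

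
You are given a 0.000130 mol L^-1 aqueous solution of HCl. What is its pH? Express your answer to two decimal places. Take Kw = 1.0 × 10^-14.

pH = 3.89

HCl is a strong acid and dissociates completely, so [H+] = 0.000130 M.
pH = -log(0.00013) = 3.89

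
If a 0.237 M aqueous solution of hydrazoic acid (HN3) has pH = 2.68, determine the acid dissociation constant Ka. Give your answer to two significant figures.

Ka = 1.9 × 10^-5

[H+] = 10^(-2.68) = 2.09 × 10^-3 M
At equilibrium [HA] = 0.237 − 2.09 × 10^-3 = 2.35 × 10^-1 M
Ka = [H+][A-]/[HA] = (2.09 × 10^-3)² / 2.35 × 10^-1 = 1.9 × 10^-5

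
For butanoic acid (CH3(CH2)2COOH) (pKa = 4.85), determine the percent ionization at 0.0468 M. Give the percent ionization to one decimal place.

CH3(CH2)2COOH ⇌ CH3(CH2)2COO- + H+; let x = [H+] at equilibrium.
Ka = 10^(−4.85) = 1.41 × 10^-5
x ≈ √(Ka·C₀) = √(1.41 × 10^-5 × 0.0468) = 8.12 × 10^-4 M
Fraction ionized = 8.12 × 10^-4 / 0.0468 = 0.0174 → 1.7%

1.7%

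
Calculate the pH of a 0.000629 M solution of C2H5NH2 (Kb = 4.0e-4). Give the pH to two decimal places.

C2H5NH2 + H2O ⇌ C2H5NH3+ + OH-
Kb = [OH-]²/(0.000629 − [OH-]) = 4.0 × 10^-4
[OH-] is not negligible relative to C₀; solve [OH-]² + 0.0004·[OH-] − 2.52e-07 = 0.
[OH-] = [−0.0004 + √(0.0004² + 1.01e-06)]/2 = 3.40 × 10^-4 M
pOH = −log(3.40 × 10^-4) = 3.47; pH = 14.00 − 3.47 = 10.53

pH = 10.53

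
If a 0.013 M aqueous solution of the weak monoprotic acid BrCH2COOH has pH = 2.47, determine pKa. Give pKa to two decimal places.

pKa = 2.92

[H+] = 10^(-2.47) = 3.39 × 10^-3 M
At equilibrium [HA] = 0.013 − 3.39 × 10^-3 = 9.61 × 10^-3 M
Ka = [H+][A-]/[HA] = (3.39 × 10^-3)² / 9.61 × 10^-3 = 1.20 × 10^-3
pKa = -log(1.20 × 10^-3) = 2.92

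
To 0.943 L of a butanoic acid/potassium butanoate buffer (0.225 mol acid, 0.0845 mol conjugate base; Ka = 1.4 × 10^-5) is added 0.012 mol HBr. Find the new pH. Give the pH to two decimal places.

pH = 4.34

Added H+ converts CH3(CH2)2COO- to CH3(CH2)2COOH: CH3(CH2)2COOH → 0.237 mol, CH3(CH2)2COO- → 0.0725 mol.
pKa = −log(1.4 × 10^-5) = 4.854
pH = pKa + log([A⁻]/[HA]) = 4.854 + log(0.0725/0.237) = 4.854 -0.514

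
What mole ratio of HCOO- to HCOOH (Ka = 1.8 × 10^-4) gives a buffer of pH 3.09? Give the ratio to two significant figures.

ratio = 0.22

pKa = -log(1.8 × 10^-4) = 3.745
pH = pKa + log(r) ⇒ log(r) = 3.09 − 3.745 = -0.655
r = [HCOO-]/[HCOOH] = 10^(-0.655) = 0.221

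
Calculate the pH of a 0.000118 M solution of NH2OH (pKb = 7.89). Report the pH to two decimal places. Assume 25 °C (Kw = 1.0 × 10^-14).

pH = 8.09

NH2OH + H2O ⇌ NH3OH+ + OH-
Kb = 10^(−7.89) = 1.29 × 10^-8
Kb = x²/(0.000118 − x) = 1.29 × 10^-8
Neglecting x in the denominator: x = √(1.29 × 10^-8 × 0.000118) = 1.23 × 10^-6 M
pOH = 5.91, so pH = 14.00 − pOH = 8.09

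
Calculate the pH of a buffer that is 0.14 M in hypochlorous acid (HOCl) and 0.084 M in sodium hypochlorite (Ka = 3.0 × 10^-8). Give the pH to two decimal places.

pKa = −log(3.0 × 10^-8) = 7.523
Henderson–Hasselbalch: pH = pKa + log([OCl-]/[HOCl]) = 7.523 + log(0.084/0.14)
pH = 7.523 + (-0.222) = 7.30

pH = 7.30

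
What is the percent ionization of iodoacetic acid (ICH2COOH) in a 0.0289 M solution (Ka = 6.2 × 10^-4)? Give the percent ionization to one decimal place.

13.6%

ICH2COOH ⇌ ICH2COO- + H+; let x = [H+] at equilibrium.
Ka = x²/(C₀ − x); solving the quadratic gives x = 3.93 × 10^-3 M.
Fraction ionized = 3.93 × 10^-3 / 0.0289 = 0.1360 → 13.6%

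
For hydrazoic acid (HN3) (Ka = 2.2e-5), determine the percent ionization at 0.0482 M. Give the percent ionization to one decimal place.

HN3 ⇌ N3- + H+; let x = [H+] at equilibrium.
x ≈ √(Ka·C₀) = √(2.2 × 10^-5 × 0.0482) = 1.03 × 10^-3 M
% ionization = x/C₀ × 100% = 1.03 × 10^-3/0.0482 × 100% = 2.1%

2.1%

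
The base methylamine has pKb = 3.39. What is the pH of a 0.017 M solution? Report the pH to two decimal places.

pH = 11.39

CH3NH2 + H2O ⇌ CH3NH3+ + OH-
Kb = 10^(−3.39) = 4.07 × 10^-4
Kb = [OH-]²/(0.017 − [OH-]) = 4.07 × 10^-4
[OH-] is not negligible relative to C₀; solve [OH-]² + 0.000407·[OH-] − 6.92e-06 = 0.
[OH-] = [−0.000407 + √(0.000407² + 2.77e-05)]/2 = 2.43 × 10^-3 M
pOH = −log(2.43 × 10^-3) = 2.61; pH = 14.00 − 2.61 = 11.39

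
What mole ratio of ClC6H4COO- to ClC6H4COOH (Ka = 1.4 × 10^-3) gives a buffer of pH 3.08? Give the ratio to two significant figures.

ratio = 1.7

pKa = -log(1.4 × 10^-3) = 2.854
pH = pKa + log(r) ⇒ log(r) = 3.08 − 2.854 = +0.226
r = [ClC6H4COO-]/[ClC6H4COOH] = 10^(+0.226) = 1.68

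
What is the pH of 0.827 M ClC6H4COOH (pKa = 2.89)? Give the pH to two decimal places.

pH = 1.49

ClC6H4COOH ⇌ ClC6H4COO- + H+
Ka = 10^(−2.89) = 1.29 × 10^-3
Ka = [H+]²/(0.827 − [H+]) = 1.29 × 10^-3
Assume [H+] ≪ 0.827: [H+] ≈ √(1.29 × 10^-3 × 0.827) = 3.27 × 10^-2 M
Check: 3.9% ionized — well under 5%, approximation valid.
pH = −log(3.27 × 10^-2) = 1.49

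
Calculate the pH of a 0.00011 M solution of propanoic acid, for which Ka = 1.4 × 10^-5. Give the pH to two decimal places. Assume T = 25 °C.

pH = 4.48

CH3CH2COOH ⇌ CH3CH2COO- + H+
Let x = [H+] at equilibrium. Ka = x²/(0.00011 − x).
x is not negligible relative to C₀; solve x² + 1.4e-05·x − 1.54e-09 = 0.
x = (−Ka + √(Ka² + 4·Ka·C₀))/2 = 3.29 × 10^-5 M
pH = −log[H+] = −log(3.29 × 10^-5) = 4.48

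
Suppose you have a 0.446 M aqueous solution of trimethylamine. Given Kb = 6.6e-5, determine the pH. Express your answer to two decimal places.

(CH3)3N + H2O ⇌ (CH3)3NH+ + OH-
From the ICE table, Kb = x²/(0.446 − x) = 6.6 × 10^-5.
Neglecting x in the denominator: x = √(6.6 × 10^-5 × 0.446) = 5.43 × 10^-3 M
(x/C₀ = 1.2% < 5%, so the approximation holds.)
pOH = −log(5.43 × 10^-3) = 2.27; pH = 14.00 − 2.27 = 11.73

pH = 11.73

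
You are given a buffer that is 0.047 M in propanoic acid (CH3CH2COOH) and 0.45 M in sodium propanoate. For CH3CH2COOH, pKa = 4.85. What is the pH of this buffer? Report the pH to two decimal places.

Henderson–Hasselbalch: pH = pKa + log([CH3CH2COO-]/[CH3CH2COOH]) = 4.85 + log(0.45/0.047)
pH = 4.85 + (+0.981) = 5.83

pH = 5.83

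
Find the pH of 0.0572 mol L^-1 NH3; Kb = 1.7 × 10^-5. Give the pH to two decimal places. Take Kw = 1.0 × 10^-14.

NH3 + H2O ⇌ NH4+ + OH-
From the ICE table, Kb = x²/(0.0572 − x) = 1.7 × 10^-5.
Assume x ≪ 0.0572: x ≈ √(1.7 × 10^-5 × 0.0572) = 9.86 × 10^-4 M
(x/C₀ = 1.7% < 5%, so the approximation holds.)
pOH = 3.01, so pH = 14.00 − pOH = 10.99

pH = 10.99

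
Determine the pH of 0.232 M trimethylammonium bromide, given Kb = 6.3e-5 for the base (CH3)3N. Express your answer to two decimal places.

(CH3)3NH+ is the conjugate acid of the weak base (CH3)3N.
Ka = Kw/Kb = 1.0×10^-14 / 6.3 × 10^-5 = 1.59 × 10^-10
Let x = [H+] at equilibrium. Ka = x²/(0.232 − x).
Assume x ≪ 0.232: x ≈ √(1.59 × 10^-10 × 0.232) = 6.07 × 10^-6 M
Check: 0.0026% ionized — well under 5%, approximation valid.
pH = −log(6.07 × 10^-6) = 5.22

pH = 5.22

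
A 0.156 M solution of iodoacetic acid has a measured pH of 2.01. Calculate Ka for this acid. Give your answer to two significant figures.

[H+] = 10^(-2.01) = 9.77 × 10^-3 M
At equilibrium [HA] = 0.156 − 9.77 × 10^-3 = 1.46 × 10^-1 M
Ka = [H+][A-]/[HA] = (9.77 × 10^-3)² / 1.46 × 10^-1 = 6.5 × 10^-4

Ka = 6.5 × 10^-4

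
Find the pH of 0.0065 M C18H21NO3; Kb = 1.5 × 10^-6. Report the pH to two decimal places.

C18H21NO3 + H2O ⇌ C18H22NO3+ + OH-
From the ICE table, Kb = x²/(0.0065 − x) = 1.5 × 10^-6.
Assume x ≪ 0.0065: x ≈ √(1.5 × 10^-6 × 0.0065) = 9.87 × 10^-5 M
pOH = −log(9.87 × 10^-5) = 4.01; pH = 14.00 − 4.01 = 9.99

pH = 9.99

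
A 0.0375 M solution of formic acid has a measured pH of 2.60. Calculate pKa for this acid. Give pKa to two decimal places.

[H+] = 10^(-2.60) = 2.51 × 10^-3 M
At equilibrium [HA] = 0.0375 − 2.51 × 10^-3 = 3.50 × 10^-2 M
Ka = [H+][A-]/[HA] = (2.51 × 10^-3)² / 3.50 × 10^-2 = 1.80 × 10^-4
pKa = -log(1.80 × 10^-4) = 3.74

pKa = 3.74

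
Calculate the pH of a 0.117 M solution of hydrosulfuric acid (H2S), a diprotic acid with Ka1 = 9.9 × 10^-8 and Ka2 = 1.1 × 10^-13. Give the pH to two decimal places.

Since Ka1 ≫ Ka2, the first ionization dominates [H+].
Ka1 = x²/(0.117 − x) = 9.9 × 10^-8
x ≈ √(9.9 × 10^-8 × 0.117) = 1.08 × 10^-4 M
pH = −log(1.08 × 10^-4) = 3.97

pH = 3.97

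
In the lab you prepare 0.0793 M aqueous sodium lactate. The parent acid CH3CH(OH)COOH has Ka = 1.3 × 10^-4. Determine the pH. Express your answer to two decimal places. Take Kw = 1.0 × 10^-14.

CH3CH(OH)COO- is the conjugate base of the weak acid CH3CH(OH)COOH.
Kb = Kw/Ka = 1.0×10^-14 / 1.3 × 10^-4 = 7.69 × 10^-11
From the ICE table, Kb = x²/(0.0793 − x) = 7.69 × 10^-11.
Since Kb ≪ C₀, x ≈ √(Kb·C₀) = 2.47 × 10^-6 M.
(x/C₀ = 0.0031% < 5%, so the approximation holds.)
pOH = −log(2.47 × 10^-6) = 5.61; pH = 14.00 − 5.61 = 8.39

pH = 8.39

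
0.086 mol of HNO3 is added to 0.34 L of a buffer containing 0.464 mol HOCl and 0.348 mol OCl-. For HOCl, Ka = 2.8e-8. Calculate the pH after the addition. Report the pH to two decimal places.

Added H+ converts OCl- to HOCl: HOCl → 0.55 mol, OCl- → 0.262 mol.
pKa = −log(2.8 × 10^-8) = 7.553
Henderson–Hasselbalch with mole ratio 0.262/0.55: pH = 7.553 + (-0.322)

pH = 7.23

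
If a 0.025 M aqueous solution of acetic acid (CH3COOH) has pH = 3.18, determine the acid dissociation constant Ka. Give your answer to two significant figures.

[H+] = 10^(-3.18) = 6.61 × 10^-4 M
At equilibrium [HA] = 0.025 − 6.61 × 10^-4 = 2.43 × 10^-2 M
Ka = [H+][A-]/[HA] = (6.61 × 10^-4)² / 2.43 × 10^-2 = 1.8 × 10^-5

Ka = 1.8 × 10^-5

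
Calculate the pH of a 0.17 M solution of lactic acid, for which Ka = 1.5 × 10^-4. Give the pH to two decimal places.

CH3CH(OH)COOH ⇌ CH3CH(OH)COO- + H+
Ka = [H+]²/(0.17 − [H+]) = 1.5 × 10^-4
Assume [H+] ≪ 0.17: [H+] ≈ √(1.5 × 10^-4 × 0.17) = 5.05 × 10^-3 M
([H+]/C₀ = 3% < 5%, so the approximation holds.)
pH = −log[H+] = −log(5.05 × 10^-3) = 2.30

pH = 2.30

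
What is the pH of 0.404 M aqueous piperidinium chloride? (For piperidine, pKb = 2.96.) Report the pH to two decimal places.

C5H10NH2+ is the conjugate acid of the weak base C5H10NH.
Kb = 10^(−2.96) = 1.10 × 10^-3
Ka = Kw/Kb = 1.0×10^-14 / 1.10 × 10^-3 = 9.09 × 10^-12
From the ICE table, Ka = x²/(0.404 − x) = 9.09 × 10^-12.
Assume x ≪ 0.404: x ≈ √(9.09 × 10^-12 × 0.404) = 1.92 × 10^-6 M
Check: 0.00047% ionized — well under 5%, approximation valid.
pH = −log(1.92 × 10^-6) = 5.72

pH = 5.72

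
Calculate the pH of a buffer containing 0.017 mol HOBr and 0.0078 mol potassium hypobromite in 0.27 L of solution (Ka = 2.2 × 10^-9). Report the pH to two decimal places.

pKa = −log(2.2 × 10^-9) = 8.658
pH = pKa + log([A⁻]/[HA]) = 8.658 + log(0.0078/0.017)
pH = 8.658 + (-0.338) = 8.32

pH = 8.32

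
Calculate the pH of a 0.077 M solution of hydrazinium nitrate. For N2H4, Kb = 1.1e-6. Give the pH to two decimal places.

pH = 4.58

N2H5+ is the conjugate acid of the weak base N2H4.
Ka = Kw/Kb = 1.0×10^-14 / 1.1 × 10^-6 = 9.09 × 10^-9
Ka = x²/(0.077 − x) = 9.09 × 10^-9
Since Ka ≪ C₀, x ≈ √(Ka·C₀) = 2.65 × 10^-5 M.
pH = −log(2.65 × 10^-5) = 4.58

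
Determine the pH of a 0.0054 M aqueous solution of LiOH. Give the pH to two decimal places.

pH = 11.73

LiOH is a strong base; [OH-] = 0.0054 M.
pOH = -log(0.0054) = 2.27
pH = 14.00 - 2.27 = 11.73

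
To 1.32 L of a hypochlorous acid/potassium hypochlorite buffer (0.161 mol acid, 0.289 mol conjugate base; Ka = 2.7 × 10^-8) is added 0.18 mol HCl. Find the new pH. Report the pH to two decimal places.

pH = 7.07

Added H+ converts OCl- to HOCl: HOCl → 0.341 mol, OCl- → 0.109 mol.
pKa = −log(2.7 × 10^-8) = 7.569
pH = pKa + log([A⁻]/[HA]) = 7.569 + log(0.109/0.341) = 7.569 -0.495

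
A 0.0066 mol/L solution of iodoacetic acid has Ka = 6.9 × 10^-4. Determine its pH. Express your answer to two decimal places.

pH = 2.74

ICH2COOH ⇌ ICH2COO- + H+
From the ICE table, Ka = x²/(0.0066 − x) = 6.9 × 10^-4.
Here C₀/Ka ≈ 9.57, so the small-x approximation fails. Use the quadratic:
x = [−0.00069 + √(0.00069² + 1.82e-05)]/2 = 1.82 × 10^-3 M
pH = −log[H+] = −log(1.82 × 10^-3) = 2.74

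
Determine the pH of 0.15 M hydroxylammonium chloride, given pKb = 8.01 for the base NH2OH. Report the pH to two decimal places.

pH = 3.41

NH3OH+ is the conjugate acid of the weak base NH2OH.
Kb = 10^(−8.01) = 9.77 × 10^-9
Ka = Kw/Kb = 1.0×10^-14 / 9.77 × 10^-9 = 1.02 × 10^-6
Ka = [H+]²/(0.15 − [H+]) = 1.02 × 10^-6
Since Ka ≪ C₀, [H+] ≈ √(Ka·C₀) = 3.91 × 10^-4 M.
pH = −log(3.91 × 10^-4) = 3.41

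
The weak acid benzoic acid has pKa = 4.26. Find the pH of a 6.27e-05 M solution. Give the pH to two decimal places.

C6H5COOH ⇌ C6H5COO- + H+
Ka = 10^(−4.26) = 5.50 × 10^-5
From the ICE table, Ka = [H+]²/(6.27e-05 − [H+]) = 5.50 × 10^-5.
[H+] is not negligible relative to C₀; solve [H+]² + 5.5e-05·[H+] − 3.45e-09 = 0.
[H+] = [−5.5e-05 + √(5.5e-05² + 1.38e-08)]/2 = 3.73 × 10^-5 M
pH = −log(3.73 × 10^-5) = 4.43

pH = 4.43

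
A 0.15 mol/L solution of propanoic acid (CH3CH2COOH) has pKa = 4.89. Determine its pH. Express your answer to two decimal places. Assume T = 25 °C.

pH = 2.86

CH3CH2COOH ⇌ CH3CH2COO- + H+
Ka = 10^(−4.89) = 1.29 × 10^-5
Let x = [H+] at equilibrium. Ka = x²/(0.15 − x).
Since Ka ≪ C₀, x ≈ √(Ka·C₀) = 1.39 × 10^-3 M.
Check: 0.93% ionized — well under 5%, approximation valid.
pH = −log[H+] = −log(1.39 × 10^-3) = 2.86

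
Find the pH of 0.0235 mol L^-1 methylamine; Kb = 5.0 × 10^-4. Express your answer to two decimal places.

CH3NH2 + H2O ⇌ CH3NH3+ + OH-
Kb = [OH-]²/(0.0235 − [OH-]) = 5.0 × 10^-4
[OH-] is not negligible relative to C₀; solve [OH-]² + 0.0005·[OH-] − 1.18e-05 = 0.
[OH-] = (−Kb + √(Kb² + 4·Kb·C₀))/2 = 3.19 × 10^-3 M
pOH = −log(3.19 × 10^-3) = 2.50; pH = 14.00 − 2.50 = 11.50

pH = 11.50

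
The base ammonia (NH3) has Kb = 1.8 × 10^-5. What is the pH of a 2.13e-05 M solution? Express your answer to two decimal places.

pH = 9.10

NH3 + H2O ⇌ NH4+ + OH-
Kb = x²/(2.13e-05 − x) = 1.8 × 10^-5
x is not negligible relative to C₀; solve x² + 1.8e-05·x − 3.83e-10 = 0.
x = [−1.8e-05 + √(1.8e-05² + 1.53e-09)]/2 = 1.25 × 10^-5 M
pOH = −log(1.25 × 10^-5) = 4.90; pH = 14.00 − 4.90 = 9.10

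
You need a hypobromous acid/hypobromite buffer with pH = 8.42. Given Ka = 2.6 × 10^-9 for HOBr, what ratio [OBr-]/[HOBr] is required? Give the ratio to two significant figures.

pKa = -log(2.6 × 10^-9) = 8.585
pH = pKa + log(r) ⇒ log(r) = 8.42 − 8.585 = -0.165
r = [OBr-]/[HOBr] = 10^(-0.165) = 0.684

ratio = 0.68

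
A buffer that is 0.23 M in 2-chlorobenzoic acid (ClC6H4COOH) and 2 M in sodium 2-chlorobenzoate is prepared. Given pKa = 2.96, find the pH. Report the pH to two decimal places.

pH = 3.90

Henderson–Hasselbalch: pH = pKa + log([ClC6H4COO-]/[ClC6H4COOH]) = 2.96 + log(2/0.23)
pH = 2.96 + (+0.939) = 3.90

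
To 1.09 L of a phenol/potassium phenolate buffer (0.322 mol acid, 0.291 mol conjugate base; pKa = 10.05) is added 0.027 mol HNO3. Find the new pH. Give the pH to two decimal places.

pH = 9.93

Added H+ converts C6H5O- to C6H5OH: C6H5OH → 0.349 mol, C6H5O- → 0.264 mol.
Henderson–Hasselbalch with mole ratio 0.264/0.349: pH = 10.05 + (-0.121)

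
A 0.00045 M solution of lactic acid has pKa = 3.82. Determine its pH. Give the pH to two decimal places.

pH = 3.71

CH3CH(OH)COOH ⇌ CH3CH(OH)COO- + H+
Ka = 10^(−3.82) = 1.51 × 10^-4
Ka = [H+]²/(0.00045 − [H+]) = 1.51 × 10^-4
Here C₀/Ka ≈ 2.98, so the small-[H+] approximation fails. Use the quadratic:
[H+] = (−Ka + √(Ka² + 4·Ka·C₀))/2 = 1.96 × 10^-4 M
pH = −log(1.96 × 10^-4) = 3.71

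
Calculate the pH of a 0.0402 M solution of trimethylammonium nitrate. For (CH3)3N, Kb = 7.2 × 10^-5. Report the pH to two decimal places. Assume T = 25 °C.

(CH3)3NH+ is the conjugate acid of the weak base (CH3)3N.
Ka = Kw/Kb = 1.0×10^-14 / 7.2 × 10^-5 = 1.39 × 10^-10
Let x = [H+] at equilibrium. Ka = x²/(0.0402 − x).
Since Ka ≪ C₀, x ≈ √(Ka·C₀) = 2.36 × 10^-6 M.
pH = −log[H+] = −log(2.36 × 10^-6) = 5.63

pH = 5.63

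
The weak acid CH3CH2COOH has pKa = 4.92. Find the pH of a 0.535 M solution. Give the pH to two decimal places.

pH = 2.60

CH3CH2COOH ⇌ CH3CH2COO- + H+
Ka = 10^(−4.92) = 1.20 × 10^-5
From the ICE table, Ka = x²/(0.535 − x) = 1.20 × 10^-5.
Neglecting x in the denominator: x = √(1.20 × 10^-5 × 0.535) = 2.53 × 10^-3 M
pH = −log(2.53 × 10^-3) = 2.60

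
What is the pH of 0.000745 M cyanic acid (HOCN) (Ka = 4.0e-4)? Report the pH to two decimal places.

HOCN ⇌ OCN- + H+
From the ICE table, Ka = [H+]²/(0.000745 − [H+]) = 4.0 × 10^-4.
Here C₀/Ka ≈ 1.86, so the small-[H+] approximation fails. Use the quadratic:
[H+] = (−Ka + √(Ka² + 4·Ka·C₀))/2 = 3.81 × 10^-4 M
pH = −log(3.81 × 10^-4) = 3.42

pH = 3.42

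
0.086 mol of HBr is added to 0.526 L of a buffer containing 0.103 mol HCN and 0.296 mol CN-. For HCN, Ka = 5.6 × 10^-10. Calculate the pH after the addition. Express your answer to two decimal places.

After neutralization: n(HCN) = 0.189 mol, n(CN-) = 0.21 mol.
pKa = −log(5.6 × 10^-10) = 9.252
Henderson–Hasselbalch with mole ratio 0.21/0.189: pH = 9.252 + (+0.046)

pH = 9.30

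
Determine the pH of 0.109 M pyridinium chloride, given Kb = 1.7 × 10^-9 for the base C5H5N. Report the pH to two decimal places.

pH = 3.10

C5H5NH+ is the conjugate acid of the weak base C5H5N.
Ka = Kw/Kb = 1.0×10^-14 / 1.7 × 10^-9 = 5.88 × 10^-6
Ka = [H+]²/(0.109 − [H+]) = 5.88 × 10^-6
Neglecting [H+] in the denominator: [H+] = √(5.88 × 10^-6 × 0.109) = 8.01 × 10^-4 M
([H+]/C₀ = 0.73% < 5%, so the approximation holds.)
pH = −log(8.01 × 10^-4) = 3.10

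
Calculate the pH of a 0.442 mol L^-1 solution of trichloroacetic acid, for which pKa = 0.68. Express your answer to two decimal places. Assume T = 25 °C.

pH = 0.66

Cl3CCOOH ⇌ Cl3CCOO- + H+
Ka = 10^(−0.68) = 2.09 × 10^-1
Ka = [H+]²/(0.442 − [H+]) = 2.09 × 10^-1
Here C₀/Ka ≈ 2.11, so the small-[H+] approximation fails. Use the quadratic:
[H+] = [−0.209 + √(0.209² + 0.37)]/2 = 2.17 × 10^-1 M
pH = −log[H+] = −log(2.17 × 10^-1) = 0.66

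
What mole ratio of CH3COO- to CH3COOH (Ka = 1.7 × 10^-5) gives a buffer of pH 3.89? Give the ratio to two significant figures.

ratio = 0.13

pKa = -log(1.7 × 10^-5) = 4.770
pH = pKa + log(r) ⇒ log(r) = 3.89 − 4.770 = -0.880
r = [CH3COO-]/[CH3COOH] = 10^(-0.880) = 0.132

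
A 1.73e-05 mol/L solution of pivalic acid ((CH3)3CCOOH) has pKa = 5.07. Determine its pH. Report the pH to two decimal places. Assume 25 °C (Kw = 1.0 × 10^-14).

(CH3)3CCOOH ⇌ (CH3)3CCOO- + H+
Ka = 10^(−5.07) = 8.51 × 10^-6
Ka = x²/(1.73e-05 − x) = 8.51 × 10^-6
x is not negligible relative to C₀; solve x² + 8.51e-06·x − 1.47e-10 = 0.
x = (−Ka + √(Ka² + 4·Ka·C₀))/2 = 8.60 × 10^-6 M
pH = −log[H+] = −log(8.60 × 10^-6) = 5.07

pH = 5.07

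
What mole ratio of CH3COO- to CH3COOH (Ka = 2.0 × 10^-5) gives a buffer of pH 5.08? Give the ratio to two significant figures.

ratio = 2.4

pKa = -log(2.0 × 10^-5) = 4.699
pH = pKa + log(r) ⇒ log(r) = 5.08 − 4.699 = +0.381
r = [CH3COO-]/[CH3COOH] = 10^(+0.381) = 2.4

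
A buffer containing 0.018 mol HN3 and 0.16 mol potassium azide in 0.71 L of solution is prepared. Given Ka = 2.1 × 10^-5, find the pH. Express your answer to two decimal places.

pKa = −log(2.1 × 10^-5) = 4.678
pH = pKa + log([A⁻]/[HA]) = 4.678 + log(0.16/0.018)
pH = 4.678 + (+0.949) = 5.63

pH = 5.63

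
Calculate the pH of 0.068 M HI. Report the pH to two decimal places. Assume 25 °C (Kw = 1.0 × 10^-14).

HI is a strong acid and dissociates completely, so [H+] = 0.068 M.
pH = -log(0.068) = 1.17

pH = 1.17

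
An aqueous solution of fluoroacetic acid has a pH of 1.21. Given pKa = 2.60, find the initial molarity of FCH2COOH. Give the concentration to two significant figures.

C₀ = 1.6 M

[H+] = 10^(-1.21) = 6.17 × 10^-2 M = x
Ka = 10^(−2.60) = 2.51 × 10^-3
Ka = x²/(C₀ − x) ⇒ C₀ = x + x²/Ka
C₀ = 6.17 × 10^-2 + (6.17 × 10^-2)²/(2.51 × 10^-3) = 1.58 M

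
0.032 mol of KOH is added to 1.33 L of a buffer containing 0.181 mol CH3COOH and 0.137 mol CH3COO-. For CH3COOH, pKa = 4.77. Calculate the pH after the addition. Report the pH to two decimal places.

After neutralization: n(CH3COOH) = 0.149 mol, n(CH3COO-) = 0.169 mol.
pH = pKa + log(n_CH3COO-/n_CH3COOH) = 4.77 + log(0.169/0.149) = 4.77 + (+0.055)

pH = 4.82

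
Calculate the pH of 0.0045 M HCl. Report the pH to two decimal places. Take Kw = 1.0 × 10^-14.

pH = 2.35

HCl is a strong acid and dissociates completely, so [H+] = 0.0045 M.
pH = -log(0.0045) = 2.35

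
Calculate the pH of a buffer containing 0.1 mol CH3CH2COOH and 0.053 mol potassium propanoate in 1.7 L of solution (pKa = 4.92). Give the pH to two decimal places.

pH = 4.64

Henderson–Hasselbalch: pH = pKa + log([CH3CH2COO-]/[CH3CH2COOH]) = 4.92 + log(0.053/0.1)
pH = 4.92 + (-0.276) = 4.64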